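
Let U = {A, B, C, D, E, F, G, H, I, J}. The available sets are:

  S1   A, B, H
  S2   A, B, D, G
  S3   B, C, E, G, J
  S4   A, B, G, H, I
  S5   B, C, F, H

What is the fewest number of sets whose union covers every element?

S2, S3, S4, S5 together cover {A, B, C, D, E, F, G, H, I, J} — every element.
No 3 of the 5 sets cover everything (all 10 triples fall short), so 4 is minimum.

4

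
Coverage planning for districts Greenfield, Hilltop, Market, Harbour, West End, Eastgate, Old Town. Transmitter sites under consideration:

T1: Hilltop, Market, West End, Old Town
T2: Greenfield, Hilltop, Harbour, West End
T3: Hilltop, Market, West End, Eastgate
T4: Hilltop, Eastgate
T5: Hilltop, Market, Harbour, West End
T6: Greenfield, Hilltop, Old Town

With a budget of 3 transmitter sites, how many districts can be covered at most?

Choosing T1, T2, T3 covers {Greenfield, Hilltop, Market, Harbour, West End, Eastgate, Old Town} — 7 districts.
That is all 7 districts.

7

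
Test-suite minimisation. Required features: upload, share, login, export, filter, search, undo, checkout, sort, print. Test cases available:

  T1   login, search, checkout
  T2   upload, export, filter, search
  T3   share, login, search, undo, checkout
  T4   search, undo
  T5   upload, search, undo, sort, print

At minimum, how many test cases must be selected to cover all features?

3

T2, T3, T5 together cover {upload, share, login, export, filter, search, undo, checkout, sort, print} — every feature.
No 2 of the 5 test cases cover everything (all 10 pairs fall short), so 3 is minimum.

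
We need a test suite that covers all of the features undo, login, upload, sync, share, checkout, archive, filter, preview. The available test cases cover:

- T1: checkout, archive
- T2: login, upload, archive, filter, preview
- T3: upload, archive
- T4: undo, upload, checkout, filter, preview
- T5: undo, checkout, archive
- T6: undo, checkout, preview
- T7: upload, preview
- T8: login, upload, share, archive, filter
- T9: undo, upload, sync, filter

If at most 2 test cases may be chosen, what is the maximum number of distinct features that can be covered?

Choosing T4, T8 covers {undo, login, upload, share, checkout, archive, filter, preview} — 8 features.
No choice of 2 test cases does better; here sync is left uncovered.

8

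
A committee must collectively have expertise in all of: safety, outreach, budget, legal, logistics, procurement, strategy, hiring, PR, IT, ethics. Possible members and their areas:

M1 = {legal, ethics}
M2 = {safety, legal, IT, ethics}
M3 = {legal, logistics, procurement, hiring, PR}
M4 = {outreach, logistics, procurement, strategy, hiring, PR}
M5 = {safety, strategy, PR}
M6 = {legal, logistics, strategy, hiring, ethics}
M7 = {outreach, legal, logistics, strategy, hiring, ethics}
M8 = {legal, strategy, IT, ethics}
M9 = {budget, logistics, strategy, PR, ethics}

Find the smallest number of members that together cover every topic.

3

M2, M4, M9 together cover {safety, outreach, budget, legal, logistics, procurement, strategy, hiring, PR, IT, ethics} — every topic.
No 2 of the 9 members cover everything (all 36 pairs fall short), so 3 is minimum.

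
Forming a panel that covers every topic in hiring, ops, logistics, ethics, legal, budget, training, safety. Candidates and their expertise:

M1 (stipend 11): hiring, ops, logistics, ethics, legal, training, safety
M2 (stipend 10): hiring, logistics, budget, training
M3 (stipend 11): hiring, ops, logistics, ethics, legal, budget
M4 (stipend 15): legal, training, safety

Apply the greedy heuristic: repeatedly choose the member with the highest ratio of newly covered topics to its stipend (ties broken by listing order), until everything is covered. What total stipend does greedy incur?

Pick 1: M1 adds 7 new (hiring, ops, logistics, ethics, legal, training, safety) at stipend 11 (ratio 7/11).
Pick 2: M2 adds 1 new (budget) at stipend 10 (ratio 1/10).
Greedy total stipend: 11 + 10 = 21.

21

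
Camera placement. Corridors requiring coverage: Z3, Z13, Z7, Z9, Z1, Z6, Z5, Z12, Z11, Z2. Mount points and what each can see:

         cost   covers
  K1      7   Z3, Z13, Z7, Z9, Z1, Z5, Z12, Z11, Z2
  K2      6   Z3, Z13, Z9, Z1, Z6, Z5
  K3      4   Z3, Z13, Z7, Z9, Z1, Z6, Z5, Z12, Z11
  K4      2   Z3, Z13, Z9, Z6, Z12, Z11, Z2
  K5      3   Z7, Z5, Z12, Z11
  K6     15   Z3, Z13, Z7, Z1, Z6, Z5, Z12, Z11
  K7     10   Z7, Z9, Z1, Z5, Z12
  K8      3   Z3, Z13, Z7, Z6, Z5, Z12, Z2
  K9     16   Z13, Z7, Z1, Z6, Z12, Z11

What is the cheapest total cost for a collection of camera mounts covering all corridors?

K3, K4 cover every corridor at cost 4 + 2 = 6.
Any cover uses at least 2 camera mounts; among all covering selections none totals below 6.

6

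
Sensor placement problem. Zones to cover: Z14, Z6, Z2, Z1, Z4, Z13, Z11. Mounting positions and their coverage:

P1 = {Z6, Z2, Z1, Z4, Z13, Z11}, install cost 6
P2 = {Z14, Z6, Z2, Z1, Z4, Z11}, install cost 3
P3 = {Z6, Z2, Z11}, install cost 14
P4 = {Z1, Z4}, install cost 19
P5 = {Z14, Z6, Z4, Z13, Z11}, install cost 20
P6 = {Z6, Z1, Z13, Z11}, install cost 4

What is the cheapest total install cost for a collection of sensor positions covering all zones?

7

P2, P6 cover every zone at install cost 3 + 4 = 7.
Any cover uses at least 2 sensor positions; among all covering selections none totals below 7.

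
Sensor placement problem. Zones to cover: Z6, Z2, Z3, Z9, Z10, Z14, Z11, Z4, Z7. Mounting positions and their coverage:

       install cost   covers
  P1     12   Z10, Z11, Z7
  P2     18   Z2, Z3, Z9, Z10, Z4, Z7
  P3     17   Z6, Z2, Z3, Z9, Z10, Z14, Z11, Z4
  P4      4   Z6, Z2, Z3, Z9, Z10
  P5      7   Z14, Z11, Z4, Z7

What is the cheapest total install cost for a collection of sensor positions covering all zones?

P4, P5 cover every zone at install cost 4 + 7 = 11.
Any cover uses at least 2 sensor positions; among all covering selections none totals below 11.

11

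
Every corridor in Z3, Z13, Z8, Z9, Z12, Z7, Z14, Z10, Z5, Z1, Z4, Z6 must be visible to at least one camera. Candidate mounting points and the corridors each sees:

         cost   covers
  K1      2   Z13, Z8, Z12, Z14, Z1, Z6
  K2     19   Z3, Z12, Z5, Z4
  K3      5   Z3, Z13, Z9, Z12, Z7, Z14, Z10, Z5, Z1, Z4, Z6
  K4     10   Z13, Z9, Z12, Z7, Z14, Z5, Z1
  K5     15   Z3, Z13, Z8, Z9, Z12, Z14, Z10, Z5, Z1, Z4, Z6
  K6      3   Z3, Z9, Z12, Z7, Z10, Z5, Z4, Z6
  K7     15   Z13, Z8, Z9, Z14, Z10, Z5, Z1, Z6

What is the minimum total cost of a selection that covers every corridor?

5

K1, K6 cover every corridor at cost 2 + 3 = 5.
Any cover uses at least 2 camera mounts; among all covering selections none totals below 5.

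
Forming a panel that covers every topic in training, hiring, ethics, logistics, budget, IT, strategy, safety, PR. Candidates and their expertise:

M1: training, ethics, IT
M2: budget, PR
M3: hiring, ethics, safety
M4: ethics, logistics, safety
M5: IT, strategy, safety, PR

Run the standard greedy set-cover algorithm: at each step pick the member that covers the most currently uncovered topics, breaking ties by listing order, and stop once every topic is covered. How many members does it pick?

5

Pick 1: M5 covers 4 new topics (IT, strategy, safety, PR).
Pick 2: M1 covers 2 new topics (training, ethics).
Pick 3: M2 covers 1 new topics (budget).
Pick 4: M3 covers 1 new topics (hiring).
Pick 5: M4 covers 1 new topics (logistics).
Greedy uses 5 members.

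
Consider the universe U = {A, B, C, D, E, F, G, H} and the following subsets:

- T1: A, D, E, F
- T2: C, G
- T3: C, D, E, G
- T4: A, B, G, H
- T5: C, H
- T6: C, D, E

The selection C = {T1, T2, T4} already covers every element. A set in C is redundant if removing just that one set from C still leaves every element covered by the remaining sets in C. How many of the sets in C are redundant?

Drop T1: D, E, F uncovered — not redundant.
Drop T2: C uncovered — not redundant.
Drop T4: B, H uncovered — not redundant.
None of the sets in C is redundant.

0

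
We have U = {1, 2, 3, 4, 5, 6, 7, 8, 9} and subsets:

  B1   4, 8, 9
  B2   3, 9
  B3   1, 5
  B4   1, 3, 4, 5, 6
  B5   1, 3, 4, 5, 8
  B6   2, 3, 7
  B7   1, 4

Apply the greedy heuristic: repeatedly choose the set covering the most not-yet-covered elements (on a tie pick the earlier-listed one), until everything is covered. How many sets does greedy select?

Pick 1: B4 covers 5 new elements (1, 3, 4, 5, 6).
Pick 2: B1 covers 2 new elements (8, 9).
Pick 3: B6 covers 2 new elements (2, 7).
Greedy uses 3 sets.

3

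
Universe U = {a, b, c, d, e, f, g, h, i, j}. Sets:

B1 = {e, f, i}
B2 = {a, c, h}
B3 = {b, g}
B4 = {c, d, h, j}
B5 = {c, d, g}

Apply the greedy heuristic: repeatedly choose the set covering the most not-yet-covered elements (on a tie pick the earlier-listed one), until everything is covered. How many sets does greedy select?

4

Pick 1: B4 covers 4 new elements (c, d, h, j).
Pick 2: B1 covers 3 new elements (e, f, i).
Pick 3: B3 covers 2 new elements (b, g).
Pick 4: B2 covers 1 new elements (a).
Greedy uses 4 sets.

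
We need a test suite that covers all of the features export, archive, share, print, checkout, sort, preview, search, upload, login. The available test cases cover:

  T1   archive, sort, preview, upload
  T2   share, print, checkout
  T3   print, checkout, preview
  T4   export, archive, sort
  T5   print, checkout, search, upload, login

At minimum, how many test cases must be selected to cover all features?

T1, T2, T4, T5 together cover {export, archive, share, print, checkout, sort, preview, search, upload, login} — every feature.
No 3 of the 5 test cases cover everything (all 10 triples fall short), so 4 is minimum.

4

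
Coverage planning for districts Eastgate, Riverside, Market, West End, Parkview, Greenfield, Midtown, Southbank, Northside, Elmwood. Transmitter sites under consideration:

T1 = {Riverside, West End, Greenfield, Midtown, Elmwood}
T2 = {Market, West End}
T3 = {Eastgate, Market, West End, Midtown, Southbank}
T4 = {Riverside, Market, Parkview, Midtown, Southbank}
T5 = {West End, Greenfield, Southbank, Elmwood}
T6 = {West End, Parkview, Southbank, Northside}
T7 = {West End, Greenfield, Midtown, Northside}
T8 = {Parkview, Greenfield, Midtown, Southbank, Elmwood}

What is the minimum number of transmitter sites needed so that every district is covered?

3

T1, T3, T6 together cover {Eastgate, Riverside, Market, West End, Parkview, Greenfield, Midtown, Southbank, Northside, Elmwood} — every district.
No 2 of the 8 transmitter sites cover everything (all 28 pairs fall short), so 3 is minimum.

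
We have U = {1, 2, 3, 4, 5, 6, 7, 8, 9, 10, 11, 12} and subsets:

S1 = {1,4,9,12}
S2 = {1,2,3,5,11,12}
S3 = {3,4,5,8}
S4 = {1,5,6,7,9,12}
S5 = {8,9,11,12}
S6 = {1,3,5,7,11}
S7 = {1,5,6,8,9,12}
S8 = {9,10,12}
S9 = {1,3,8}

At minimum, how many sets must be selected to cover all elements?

S2, S3, S4, S8 together cover {1, 2, 3, 4, 5, 6, 7, 8, 9, 10, 11, 12} — every element.
No 3 of the 9 sets cover everything (all 84 triples fall short), so 4 is minimum.

4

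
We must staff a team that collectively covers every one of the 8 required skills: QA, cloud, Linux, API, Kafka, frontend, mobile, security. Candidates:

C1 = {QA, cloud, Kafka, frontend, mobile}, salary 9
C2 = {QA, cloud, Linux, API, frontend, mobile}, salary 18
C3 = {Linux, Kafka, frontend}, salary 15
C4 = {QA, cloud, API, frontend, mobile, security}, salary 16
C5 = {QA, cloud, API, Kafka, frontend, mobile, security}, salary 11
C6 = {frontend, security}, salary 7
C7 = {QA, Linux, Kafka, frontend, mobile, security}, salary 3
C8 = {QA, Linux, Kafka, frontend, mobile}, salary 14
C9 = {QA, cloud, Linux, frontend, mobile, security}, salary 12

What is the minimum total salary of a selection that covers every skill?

C5, C7 cover every skill at salary 11 + 3 = 14.
Any cover uses at least 2 candidates; among all covering selections none totals below 14.

14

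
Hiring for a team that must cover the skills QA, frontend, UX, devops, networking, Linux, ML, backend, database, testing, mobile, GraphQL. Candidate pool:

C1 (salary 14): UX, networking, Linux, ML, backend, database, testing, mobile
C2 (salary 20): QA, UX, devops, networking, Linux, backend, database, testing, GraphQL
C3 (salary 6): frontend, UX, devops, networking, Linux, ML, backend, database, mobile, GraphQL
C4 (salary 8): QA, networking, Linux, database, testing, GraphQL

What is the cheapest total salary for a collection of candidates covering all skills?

C3, C4 cover every skill at salary 6 + 8 = 14.
Any cover uses at least 2 candidates; among all covering selections none totals below 14.

14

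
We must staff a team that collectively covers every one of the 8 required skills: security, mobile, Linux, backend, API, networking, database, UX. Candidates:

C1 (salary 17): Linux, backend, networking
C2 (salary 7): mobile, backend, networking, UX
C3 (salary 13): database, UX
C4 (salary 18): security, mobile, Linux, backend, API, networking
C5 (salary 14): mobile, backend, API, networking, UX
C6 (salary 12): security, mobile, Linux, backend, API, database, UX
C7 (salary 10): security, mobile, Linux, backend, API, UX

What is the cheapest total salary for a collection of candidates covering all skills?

19

C2, C6 cover every skill at salary 7 + 12 = 19.
Any cover uses at least 2 candidates; among all covering selections none totals below 19.
Greedy by coverage-per-salary would pick C7, C2, C6 for 29 — worse than the optimum 19.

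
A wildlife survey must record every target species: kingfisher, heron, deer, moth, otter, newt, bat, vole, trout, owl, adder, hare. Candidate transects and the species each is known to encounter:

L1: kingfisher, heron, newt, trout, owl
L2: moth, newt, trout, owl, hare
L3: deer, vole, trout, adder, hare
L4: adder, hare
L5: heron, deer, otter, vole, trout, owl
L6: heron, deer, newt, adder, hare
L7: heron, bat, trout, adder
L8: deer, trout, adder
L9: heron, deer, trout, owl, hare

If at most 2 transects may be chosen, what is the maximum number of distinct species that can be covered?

9

Choosing L1, L3 covers {kingfisher, heron, deer, newt, vole, trout, owl, adder, hare} — 9 species.
No choice of 2 transects does better; here moth, otter, bat are left uncovered.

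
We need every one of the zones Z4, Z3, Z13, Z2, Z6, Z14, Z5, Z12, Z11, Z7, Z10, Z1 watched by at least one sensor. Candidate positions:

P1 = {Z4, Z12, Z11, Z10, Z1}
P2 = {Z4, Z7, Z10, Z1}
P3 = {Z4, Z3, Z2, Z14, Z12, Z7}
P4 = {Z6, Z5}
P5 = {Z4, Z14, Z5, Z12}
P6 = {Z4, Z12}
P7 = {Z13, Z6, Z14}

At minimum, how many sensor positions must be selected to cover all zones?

P1, P3, P4, P7 together cover {Z4, Z3, Z13, Z2, Z6, Z14, Z5, Z12, Z11, Z7, Z10, Z1} — every zone.
No 3 of the 7 sensor positions cover everything (all 35 triples fall short), so 4 is minimum.

4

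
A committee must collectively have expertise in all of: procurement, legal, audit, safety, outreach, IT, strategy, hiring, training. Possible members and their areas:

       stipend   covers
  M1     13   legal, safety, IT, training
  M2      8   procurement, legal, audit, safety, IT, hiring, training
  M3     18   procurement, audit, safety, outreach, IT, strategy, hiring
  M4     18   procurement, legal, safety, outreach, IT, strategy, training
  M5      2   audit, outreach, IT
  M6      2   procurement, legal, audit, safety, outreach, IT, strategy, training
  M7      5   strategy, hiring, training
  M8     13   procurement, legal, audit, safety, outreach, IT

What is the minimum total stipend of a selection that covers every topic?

M6, M7 cover every topic at stipend 2 + 5 = 7.
Any cover uses at least 2 members; among all covering selections none totals below 7.

7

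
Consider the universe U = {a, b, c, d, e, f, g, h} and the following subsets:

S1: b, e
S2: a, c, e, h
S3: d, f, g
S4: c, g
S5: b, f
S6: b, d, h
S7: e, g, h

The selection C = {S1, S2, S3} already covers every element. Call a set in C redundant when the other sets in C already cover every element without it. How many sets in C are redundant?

0

Drop S1: b uncovered — not redundant.
Drop S2: a, c, h uncovered — not redundant.
Drop S3: d, f, g uncovered — not redundant.
None of the sets in C is redundant.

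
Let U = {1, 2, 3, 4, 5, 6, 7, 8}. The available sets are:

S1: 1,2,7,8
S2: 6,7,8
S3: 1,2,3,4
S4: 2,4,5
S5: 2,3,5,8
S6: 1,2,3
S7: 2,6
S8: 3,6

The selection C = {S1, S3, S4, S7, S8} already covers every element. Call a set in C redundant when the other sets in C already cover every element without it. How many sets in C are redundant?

Drop S1: 7, 8 uncovered — not redundant.
Drop S3: the rest still cover every element — redundant.
Drop S4: 5 uncovered — not redundant.
Drop S7: the rest still cover every element — redundant.
Drop S8: the rest still cover every element — redundant.
3 redundant: S3, S7, S8.

3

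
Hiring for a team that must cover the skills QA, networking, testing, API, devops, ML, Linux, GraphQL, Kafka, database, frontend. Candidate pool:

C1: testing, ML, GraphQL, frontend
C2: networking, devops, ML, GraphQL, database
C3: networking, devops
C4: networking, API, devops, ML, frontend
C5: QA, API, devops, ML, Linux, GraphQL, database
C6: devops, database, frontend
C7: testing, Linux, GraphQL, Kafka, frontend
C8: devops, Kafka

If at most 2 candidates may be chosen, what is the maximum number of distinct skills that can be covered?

10

Choosing C5, C7 covers {QA, testing, API, devops, ML, Linux, GraphQL, Kafka, database, frontend} — 10 skills.
No choice of 2 candidates does better; here networking is left uncovered.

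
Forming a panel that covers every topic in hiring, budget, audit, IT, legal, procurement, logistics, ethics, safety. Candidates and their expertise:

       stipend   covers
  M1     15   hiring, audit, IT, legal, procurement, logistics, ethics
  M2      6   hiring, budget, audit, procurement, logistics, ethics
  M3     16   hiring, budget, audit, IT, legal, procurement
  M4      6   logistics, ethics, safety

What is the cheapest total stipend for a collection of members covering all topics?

22

M3, M4 cover every topic at stipend 16 + 6 = 22.
Any cover uses at least 2 members; among all covering selections none totals below 22.
Greedy by coverage-per-stipend would pick M2, M4, M1 for 27 — worse than the optimum 22.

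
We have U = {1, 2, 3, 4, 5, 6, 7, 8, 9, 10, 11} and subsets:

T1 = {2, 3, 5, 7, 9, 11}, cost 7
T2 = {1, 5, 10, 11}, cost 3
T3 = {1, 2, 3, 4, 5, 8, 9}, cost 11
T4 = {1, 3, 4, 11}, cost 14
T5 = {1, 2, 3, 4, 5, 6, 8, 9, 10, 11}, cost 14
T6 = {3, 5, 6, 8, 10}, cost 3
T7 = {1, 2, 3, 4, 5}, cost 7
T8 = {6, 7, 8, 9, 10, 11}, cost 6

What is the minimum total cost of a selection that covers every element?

T7, T8 cover every element at cost 7 + 6 = 13.
Any cover uses at least 2 sets; among all covering selections none totals below 13.
Greedy by coverage-per-cost would pick T6, T2, T1, T7 for 20 — worse than the optimum 13.

13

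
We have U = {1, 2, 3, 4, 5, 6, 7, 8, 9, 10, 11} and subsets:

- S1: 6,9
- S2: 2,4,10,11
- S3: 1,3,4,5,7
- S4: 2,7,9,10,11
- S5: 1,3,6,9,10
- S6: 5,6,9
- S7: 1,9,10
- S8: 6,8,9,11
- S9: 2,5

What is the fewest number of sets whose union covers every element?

3

S2, S3, S8 together cover {1, 2, 3, 4, 5, 6, 7, 8, 9, 10, 11} — every element.
No 2 of the 9 sets cover everything (all 36 pairs fall short), so 3 is minimum.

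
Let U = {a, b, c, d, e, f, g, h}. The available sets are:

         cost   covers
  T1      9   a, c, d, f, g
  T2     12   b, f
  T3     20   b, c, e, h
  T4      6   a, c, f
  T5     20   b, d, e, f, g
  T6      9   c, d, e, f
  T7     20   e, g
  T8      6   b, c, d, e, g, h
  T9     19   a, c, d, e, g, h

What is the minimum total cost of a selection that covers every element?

12

T4, T8 cover every element at cost 6 + 6 = 12.
Any cover uses at least 2 sets; among all covering selections none totals below 12.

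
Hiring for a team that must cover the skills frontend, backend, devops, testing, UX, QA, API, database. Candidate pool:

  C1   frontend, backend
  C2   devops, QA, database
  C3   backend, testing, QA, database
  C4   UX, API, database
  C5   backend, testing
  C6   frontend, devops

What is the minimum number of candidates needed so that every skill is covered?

C3, C4, C6 together cover {frontend, backend, devops, testing, UX, QA, API, database} — every skill.
No 2 of the 6 candidates cover everything (all 15 pairs fall short), so 3 is minimum.

3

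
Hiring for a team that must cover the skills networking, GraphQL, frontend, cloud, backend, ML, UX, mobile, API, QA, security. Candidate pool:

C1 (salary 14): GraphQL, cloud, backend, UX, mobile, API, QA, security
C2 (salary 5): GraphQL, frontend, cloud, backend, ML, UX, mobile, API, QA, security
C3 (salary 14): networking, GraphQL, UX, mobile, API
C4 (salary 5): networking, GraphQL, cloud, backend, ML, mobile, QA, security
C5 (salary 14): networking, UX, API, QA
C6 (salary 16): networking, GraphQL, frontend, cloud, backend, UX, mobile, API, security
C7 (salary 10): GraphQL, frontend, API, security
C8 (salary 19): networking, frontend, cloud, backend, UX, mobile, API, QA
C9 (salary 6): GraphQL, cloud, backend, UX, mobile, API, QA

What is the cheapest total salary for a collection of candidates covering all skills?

10

C2, C4 cover every skill at salary 5 + 5 = 10.
Any cover uses at least 2 candidates; among all covering selections none totals below 10.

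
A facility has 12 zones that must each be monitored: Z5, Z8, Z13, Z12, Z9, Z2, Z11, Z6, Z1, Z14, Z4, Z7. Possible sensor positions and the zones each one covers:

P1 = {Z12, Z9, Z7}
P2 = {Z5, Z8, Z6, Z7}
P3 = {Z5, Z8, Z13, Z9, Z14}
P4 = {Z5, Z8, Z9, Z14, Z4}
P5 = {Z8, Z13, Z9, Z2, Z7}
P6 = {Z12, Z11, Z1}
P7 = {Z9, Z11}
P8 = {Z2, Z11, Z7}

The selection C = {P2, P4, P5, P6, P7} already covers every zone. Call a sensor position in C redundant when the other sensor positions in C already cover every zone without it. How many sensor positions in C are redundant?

1

Drop P2: Z6 uncovered — not redundant.
Drop P4: Z14, Z4 uncovered — not redundant.
Drop P5: Z13, Z2 uncovered — not redundant.
Drop P6: Z12, Z1 uncovered — not redundant.
Drop P7: the rest still cover every zone — redundant.
1 redundant: P7.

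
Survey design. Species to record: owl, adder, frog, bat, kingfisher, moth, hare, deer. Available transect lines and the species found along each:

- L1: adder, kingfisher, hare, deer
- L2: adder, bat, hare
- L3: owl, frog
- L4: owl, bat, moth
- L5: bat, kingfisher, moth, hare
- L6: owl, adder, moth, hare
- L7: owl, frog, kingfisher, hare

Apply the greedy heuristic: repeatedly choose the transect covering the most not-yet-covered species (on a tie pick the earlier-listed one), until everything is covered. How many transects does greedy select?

Pick 1: L1 covers 4 new species (adder, kingfisher, hare, deer).
Pick 2: L4 covers 3 new species (owl, bat, moth).
Pick 3: L3 covers 1 new species (frog).
Greedy uses 3 transects.

3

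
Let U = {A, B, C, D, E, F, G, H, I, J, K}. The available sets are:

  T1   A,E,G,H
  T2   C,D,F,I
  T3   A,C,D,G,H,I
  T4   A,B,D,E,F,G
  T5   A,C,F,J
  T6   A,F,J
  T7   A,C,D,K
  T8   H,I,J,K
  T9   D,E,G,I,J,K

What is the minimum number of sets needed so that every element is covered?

3

T2, T4, T8 together cover {A, B, C, D, E, F, G, H, I, J, K} — every element.
No 2 of the 9 sets cover everything (all 36 pairs fall short), so 3 is minimum.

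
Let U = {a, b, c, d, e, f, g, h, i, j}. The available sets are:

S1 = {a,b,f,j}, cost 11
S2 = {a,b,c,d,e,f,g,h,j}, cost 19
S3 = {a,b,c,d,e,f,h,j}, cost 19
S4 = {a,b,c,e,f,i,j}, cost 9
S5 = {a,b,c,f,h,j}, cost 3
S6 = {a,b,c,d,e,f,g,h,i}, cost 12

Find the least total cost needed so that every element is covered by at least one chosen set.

15

S5, S6 cover every element at cost 3 + 12 = 15.
Any cover uses at least 2 sets; among all covering selections none totals below 15.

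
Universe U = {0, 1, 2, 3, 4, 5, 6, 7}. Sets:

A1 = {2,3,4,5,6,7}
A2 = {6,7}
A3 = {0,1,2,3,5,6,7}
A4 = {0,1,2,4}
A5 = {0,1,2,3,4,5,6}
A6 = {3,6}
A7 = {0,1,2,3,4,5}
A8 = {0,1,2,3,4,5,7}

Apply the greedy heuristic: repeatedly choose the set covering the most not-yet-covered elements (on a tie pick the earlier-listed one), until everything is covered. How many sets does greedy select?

Pick 1: A3 covers 7 new elements (0, 1, 2, 3, 5, 6, 7).
Pick 2: A1 covers 1 new elements (4).
Greedy uses 2 sets.

2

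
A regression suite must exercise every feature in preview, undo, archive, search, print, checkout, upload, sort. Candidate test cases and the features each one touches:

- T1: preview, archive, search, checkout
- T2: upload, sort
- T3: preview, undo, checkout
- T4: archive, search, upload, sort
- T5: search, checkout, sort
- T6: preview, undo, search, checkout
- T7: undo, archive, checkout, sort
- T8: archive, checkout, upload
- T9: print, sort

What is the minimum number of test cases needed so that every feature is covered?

T3, T4, T9 together cover {preview, undo, archive, search, print, checkout, upload, sort} — every feature.
No 2 of the 9 test cases cover everything (all 36 pairs fall short), so 3 is minimum.
Greedy (largest uncovered first) would take T1, T2, T3, T9 — 4 test cases — but 3 suffice.

3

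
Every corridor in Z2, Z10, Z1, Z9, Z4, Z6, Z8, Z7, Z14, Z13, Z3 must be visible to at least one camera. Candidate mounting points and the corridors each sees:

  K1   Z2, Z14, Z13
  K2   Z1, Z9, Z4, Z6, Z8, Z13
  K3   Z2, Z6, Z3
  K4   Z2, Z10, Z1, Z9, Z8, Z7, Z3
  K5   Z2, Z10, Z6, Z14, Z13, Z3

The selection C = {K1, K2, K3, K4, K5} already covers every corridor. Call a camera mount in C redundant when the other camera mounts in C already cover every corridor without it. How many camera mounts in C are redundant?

3

Drop K1: the rest still cover every corridor — redundant.
Drop K2: Z4 uncovered — not redundant.
Drop K3: the rest still cover every corridor — redundant.
Drop K4: Z7 uncovered — not redundant.
Drop K5: the rest still cover every corridor — redundant.
3 redundant: K1, K3, K5.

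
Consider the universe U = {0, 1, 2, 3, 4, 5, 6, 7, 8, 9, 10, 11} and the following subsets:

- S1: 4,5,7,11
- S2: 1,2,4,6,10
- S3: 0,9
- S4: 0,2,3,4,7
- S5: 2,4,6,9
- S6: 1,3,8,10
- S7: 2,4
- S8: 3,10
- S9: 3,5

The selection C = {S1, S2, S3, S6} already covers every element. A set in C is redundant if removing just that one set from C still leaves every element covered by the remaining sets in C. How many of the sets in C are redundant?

Drop S1: 5, 7, 11 uncovered — not redundant.
Drop S2: 2, 6 uncovered — not redundant.
Drop S3: 0, 9 uncovered — not redundant.
Drop S6: 3, 8 uncovered — not redundant.
None of the sets in C is redundant.

0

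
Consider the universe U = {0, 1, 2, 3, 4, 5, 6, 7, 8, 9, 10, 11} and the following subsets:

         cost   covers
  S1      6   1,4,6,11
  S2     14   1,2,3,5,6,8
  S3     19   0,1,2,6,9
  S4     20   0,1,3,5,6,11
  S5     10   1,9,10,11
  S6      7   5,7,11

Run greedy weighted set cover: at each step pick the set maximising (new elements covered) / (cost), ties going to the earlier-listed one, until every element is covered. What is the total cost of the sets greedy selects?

56

Pick 1: S1 adds 4 new (1, 4, 6, 11) at cost 6 (ratio 4/6).
Pick 2: S2 adds 4 new (2, 3, 5, 8) at cost 14 (ratio 4/14).
Pick 3: S5 adds 2 new (9, 10) at cost 10 (ratio 2/10).
Pick 4: S6 adds 1 new (7) at cost 7 (ratio 1/7).
Pick 5: S3 adds 1 new (0) at cost 19 (ratio 1/19).
Greedy total cost: 6 + 14 + 10 + 7 + 19 = 56.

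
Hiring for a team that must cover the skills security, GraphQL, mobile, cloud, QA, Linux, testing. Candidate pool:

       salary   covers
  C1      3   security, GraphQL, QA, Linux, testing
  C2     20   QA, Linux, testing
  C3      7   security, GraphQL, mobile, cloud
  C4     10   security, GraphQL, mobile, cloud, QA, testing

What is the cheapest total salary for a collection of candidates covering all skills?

C1, C3 cover every skill at salary 3 + 7 = 10.
Any cover uses at least 2 candidates; among all covering selections none totals below 10.

10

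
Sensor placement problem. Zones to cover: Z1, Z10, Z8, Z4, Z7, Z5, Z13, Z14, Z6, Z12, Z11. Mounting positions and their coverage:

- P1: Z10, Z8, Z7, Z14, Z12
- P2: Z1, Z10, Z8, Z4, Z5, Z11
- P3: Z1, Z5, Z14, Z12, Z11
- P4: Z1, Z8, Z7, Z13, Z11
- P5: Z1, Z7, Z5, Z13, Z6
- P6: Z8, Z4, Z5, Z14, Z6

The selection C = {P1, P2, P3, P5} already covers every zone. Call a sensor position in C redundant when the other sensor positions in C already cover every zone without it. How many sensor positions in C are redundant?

2

Drop P1: the rest still cover every zone — redundant.
Drop P2: Z4 uncovered — not redundant.
Drop P3: the rest still cover every zone — redundant.
Drop P5: Z13, Z6 uncovered — not redundant.
2 redundant: P1, P3.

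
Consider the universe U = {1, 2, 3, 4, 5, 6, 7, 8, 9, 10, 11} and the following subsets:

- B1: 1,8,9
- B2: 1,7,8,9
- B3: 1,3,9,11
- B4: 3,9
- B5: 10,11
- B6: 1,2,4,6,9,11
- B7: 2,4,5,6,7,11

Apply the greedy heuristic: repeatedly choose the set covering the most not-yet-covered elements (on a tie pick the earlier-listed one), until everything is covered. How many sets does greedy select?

5

Pick 1: B6 covers 6 new elements (1, 2, 4, 6, 9, 11).
Pick 2: B2 covers 2 new elements (7, 8).
Pick 3: B3 covers 1 new elements (3).
Pick 4: B5 covers 1 new elements (10).
Pick 5: B7 covers 1 new elements (5).
Greedy uses 5 sets. (The true minimum is 4.)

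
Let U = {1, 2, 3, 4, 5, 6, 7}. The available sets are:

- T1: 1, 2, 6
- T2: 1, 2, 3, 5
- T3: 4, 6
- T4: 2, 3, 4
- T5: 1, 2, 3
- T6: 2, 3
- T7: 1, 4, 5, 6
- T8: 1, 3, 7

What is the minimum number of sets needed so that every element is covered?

3

T1, T7, T8 together cover {1, 2, 3, 4, 5, 6, 7} — every element.
No 2 of the 8 sets cover everything (all 28 pairs fall short), so 3 is minimum.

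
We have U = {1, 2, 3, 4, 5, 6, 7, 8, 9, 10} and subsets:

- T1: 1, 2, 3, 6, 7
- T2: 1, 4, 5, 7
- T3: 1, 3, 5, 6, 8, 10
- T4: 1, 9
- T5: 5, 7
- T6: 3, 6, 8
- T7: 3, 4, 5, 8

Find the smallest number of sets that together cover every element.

T1, T2, T3, T4 together cover {1, 2, 3, 4, 5, 6, 7, 8, 9, 10} — every element.
No 3 of the 7 sets cover everything (all 35 triples fall short), so 4 is minimum.

4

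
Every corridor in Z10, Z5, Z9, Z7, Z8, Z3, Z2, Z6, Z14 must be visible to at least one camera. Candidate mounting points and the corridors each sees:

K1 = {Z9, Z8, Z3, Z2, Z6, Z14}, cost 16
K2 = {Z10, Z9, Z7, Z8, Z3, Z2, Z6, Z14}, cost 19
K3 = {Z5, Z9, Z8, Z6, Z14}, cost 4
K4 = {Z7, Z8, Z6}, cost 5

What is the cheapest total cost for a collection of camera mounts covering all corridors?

K2, K3 cover every corridor at cost 19 + 4 = 23.
Any cover uses at least 2 camera mounts; among all covering selections none totals below 23.

23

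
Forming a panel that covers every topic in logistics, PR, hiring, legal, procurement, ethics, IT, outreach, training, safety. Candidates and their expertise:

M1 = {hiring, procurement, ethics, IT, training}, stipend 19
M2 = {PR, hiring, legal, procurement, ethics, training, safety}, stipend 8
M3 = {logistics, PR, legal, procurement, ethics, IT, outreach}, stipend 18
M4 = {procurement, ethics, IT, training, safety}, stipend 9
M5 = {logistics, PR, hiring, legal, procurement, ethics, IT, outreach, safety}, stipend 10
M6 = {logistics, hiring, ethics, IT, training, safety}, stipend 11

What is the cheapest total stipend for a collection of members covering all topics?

M2, M5 cover every topic at stipend 8 + 10 = 18.
Any cover uses at least 2 members; among all covering selections none totals below 18.

18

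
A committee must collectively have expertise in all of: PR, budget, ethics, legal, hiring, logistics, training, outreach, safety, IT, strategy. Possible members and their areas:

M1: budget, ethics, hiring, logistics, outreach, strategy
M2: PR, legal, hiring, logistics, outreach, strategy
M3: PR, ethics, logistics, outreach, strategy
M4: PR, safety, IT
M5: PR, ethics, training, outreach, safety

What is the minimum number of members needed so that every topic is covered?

4

M1, M2, M4, M5 together cover {PR, budget, ethics, legal, hiring, logistics, training, outreach, safety, IT, strategy} — every topic.
No 3 of the 5 members cover everything (all 10 triples fall short), so 4 is minimum.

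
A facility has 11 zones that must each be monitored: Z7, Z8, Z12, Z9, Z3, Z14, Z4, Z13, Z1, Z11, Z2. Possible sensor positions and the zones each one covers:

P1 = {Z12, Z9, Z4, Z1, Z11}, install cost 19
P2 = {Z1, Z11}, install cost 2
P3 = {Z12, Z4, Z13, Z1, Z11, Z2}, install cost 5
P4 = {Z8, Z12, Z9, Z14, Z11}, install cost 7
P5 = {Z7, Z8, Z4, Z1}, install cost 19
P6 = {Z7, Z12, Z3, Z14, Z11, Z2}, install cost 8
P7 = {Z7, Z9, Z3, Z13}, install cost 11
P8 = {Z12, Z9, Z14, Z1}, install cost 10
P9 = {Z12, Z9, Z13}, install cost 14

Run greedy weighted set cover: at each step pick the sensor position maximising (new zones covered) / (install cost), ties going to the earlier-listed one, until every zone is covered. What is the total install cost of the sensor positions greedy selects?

20

Pick 1: P3 adds 6 new (Z12, Z4, Z13, Z1, Z11, Z2) at install cost 5 (ratio 6/5).
Pick 2: P4 adds 3 new (Z8, Z9, Z14) at install cost 7 (ratio 3/7).
Pick 3: P6 adds 2 new (Z7, Z3) at install cost 8 (ratio 2/8).
Greedy total install cost: 5 + 7 + 8 = 20.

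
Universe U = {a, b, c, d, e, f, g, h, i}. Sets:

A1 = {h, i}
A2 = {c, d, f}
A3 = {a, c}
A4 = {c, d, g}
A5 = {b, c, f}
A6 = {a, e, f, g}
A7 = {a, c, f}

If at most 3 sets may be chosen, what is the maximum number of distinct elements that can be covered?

8

Choosing A1, A2, A6 covers {a, c, d, e, f, g, h, i} — 8 elements.
No choice of 3 sets does better; here b is left uncovered.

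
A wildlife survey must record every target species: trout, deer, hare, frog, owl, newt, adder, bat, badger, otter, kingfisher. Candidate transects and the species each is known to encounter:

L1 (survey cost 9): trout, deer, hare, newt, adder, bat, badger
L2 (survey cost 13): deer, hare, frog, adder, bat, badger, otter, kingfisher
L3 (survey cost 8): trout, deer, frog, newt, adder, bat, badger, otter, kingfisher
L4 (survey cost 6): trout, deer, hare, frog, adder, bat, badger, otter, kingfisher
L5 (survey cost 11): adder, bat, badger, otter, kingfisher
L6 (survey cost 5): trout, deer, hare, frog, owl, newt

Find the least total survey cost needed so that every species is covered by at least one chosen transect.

L4, L6 cover every species at survey cost 6 + 5 = 11.
Any cover uses at least 2 transects; among all covering selections none totals below 11.

11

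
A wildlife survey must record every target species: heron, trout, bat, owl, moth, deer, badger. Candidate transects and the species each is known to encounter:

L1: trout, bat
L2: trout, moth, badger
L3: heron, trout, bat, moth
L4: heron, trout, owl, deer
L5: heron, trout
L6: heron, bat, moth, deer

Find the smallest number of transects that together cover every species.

3

L1, L2, L4 together cover {heron, trout, bat, owl, moth, deer, badger} — every species.
No 2 of the 6 transects cover everything (all 15 pairs fall short), so 3 is minimum.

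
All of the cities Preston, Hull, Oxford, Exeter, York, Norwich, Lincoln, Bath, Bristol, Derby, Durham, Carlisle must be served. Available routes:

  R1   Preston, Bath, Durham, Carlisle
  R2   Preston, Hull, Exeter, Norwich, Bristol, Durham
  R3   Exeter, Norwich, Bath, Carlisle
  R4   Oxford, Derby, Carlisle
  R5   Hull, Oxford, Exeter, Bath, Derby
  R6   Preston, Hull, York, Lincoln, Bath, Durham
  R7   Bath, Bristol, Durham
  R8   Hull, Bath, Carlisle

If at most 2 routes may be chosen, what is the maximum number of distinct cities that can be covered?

9

Choosing R2, R4 covers {Preston, Hull, Oxford, Exeter, Norwich, Bristol, Derby, Durham, Carlisle} — 9 cities.
No choice of 2 routes does better; here York, Lincoln, Bath are left uncovered.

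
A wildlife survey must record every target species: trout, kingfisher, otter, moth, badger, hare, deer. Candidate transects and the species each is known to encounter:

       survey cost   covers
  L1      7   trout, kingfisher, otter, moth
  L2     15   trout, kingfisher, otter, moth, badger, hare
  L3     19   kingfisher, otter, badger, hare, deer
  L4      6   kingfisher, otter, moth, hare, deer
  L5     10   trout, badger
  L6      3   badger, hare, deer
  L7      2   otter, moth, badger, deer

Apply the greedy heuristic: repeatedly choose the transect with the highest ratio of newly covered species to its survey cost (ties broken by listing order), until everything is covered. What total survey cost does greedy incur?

Pick 1: L7 adds 4 new (otter, moth, badger, deer) at survey cost 2 (ratio 4/2).
Pick 2: L4 adds 2 new (kingfisher, hare) at survey cost 6 (ratio 2/6).
Pick 3: L1 adds 1 new (trout) at survey cost 7 (ratio 1/7).
Greedy total survey cost: 2 + 6 + 7 = 15. (The true optimum is 10, so greedy overshoots here.)

15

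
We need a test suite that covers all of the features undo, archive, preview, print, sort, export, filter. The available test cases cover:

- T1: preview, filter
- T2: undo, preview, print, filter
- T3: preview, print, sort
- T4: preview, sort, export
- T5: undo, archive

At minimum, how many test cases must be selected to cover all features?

3

T2, T4, T5 together cover {undo, archive, preview, print, sort, export, filter} — every feature.
No 2 of the 5 test cases cover everything (all 10 pairs fall short), so 3 is minimum.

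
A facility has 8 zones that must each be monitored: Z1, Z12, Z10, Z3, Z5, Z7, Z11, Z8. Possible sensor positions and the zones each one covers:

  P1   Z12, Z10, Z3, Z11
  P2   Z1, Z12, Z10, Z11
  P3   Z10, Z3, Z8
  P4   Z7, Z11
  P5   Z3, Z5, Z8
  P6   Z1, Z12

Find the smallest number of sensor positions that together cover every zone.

P2, P4, P5 together cover {Z1, Z12, Z10, Z3, Z5, Z7, Z11, Z8} — every zone.
No 2 of the 6 sensor positions cover everything (all 15 pairs fall short), so 3 is minimum.
Greedy (largest uncovered first) would take P1, P5, P2, P4 — 4 sensor positions — but 3 suffice.

3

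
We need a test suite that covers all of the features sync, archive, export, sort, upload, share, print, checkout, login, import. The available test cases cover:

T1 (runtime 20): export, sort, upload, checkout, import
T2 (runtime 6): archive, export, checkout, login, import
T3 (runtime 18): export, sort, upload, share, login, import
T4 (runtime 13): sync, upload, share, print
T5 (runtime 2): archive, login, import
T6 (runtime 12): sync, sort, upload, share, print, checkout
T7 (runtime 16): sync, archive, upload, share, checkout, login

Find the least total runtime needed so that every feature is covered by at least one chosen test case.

T2, T6 cover every feature at runtime 6 + 12 = 18.
Any cover uses at least 2 test cases; among all covering selections none totals below 18.
Greedy by coverage-per-runtime would pick T5, T6, T2 for 20 — worse than the optimum 18.

18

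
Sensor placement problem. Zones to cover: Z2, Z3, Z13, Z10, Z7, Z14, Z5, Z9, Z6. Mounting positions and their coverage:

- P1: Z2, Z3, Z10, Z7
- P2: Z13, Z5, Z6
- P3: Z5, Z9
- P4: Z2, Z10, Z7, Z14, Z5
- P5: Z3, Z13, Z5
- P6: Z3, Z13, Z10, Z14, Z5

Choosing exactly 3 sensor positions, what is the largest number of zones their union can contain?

8

Choosing P1, P2, P3 covers {Z2, Z3, Z13, Z10, Z7, Z5, Z9, Z6} — 8 zones.
No choice of 3 sensor positions does better; here Z14 is left uncovered.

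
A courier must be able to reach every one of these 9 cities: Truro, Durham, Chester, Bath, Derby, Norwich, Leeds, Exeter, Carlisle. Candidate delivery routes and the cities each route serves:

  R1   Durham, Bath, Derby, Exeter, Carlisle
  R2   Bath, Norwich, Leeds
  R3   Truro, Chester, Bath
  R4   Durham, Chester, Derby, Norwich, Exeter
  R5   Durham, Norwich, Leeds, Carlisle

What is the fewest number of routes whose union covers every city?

3

R1, R2, R3 together cover {Truro, Durham, Chester, Bath, Derby, Norwich, Leeds, Exeter, Carlisle} — every city.
No 2 of the 5 routes cover everything (all 10 pairs fall short), so 3 is minimum.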